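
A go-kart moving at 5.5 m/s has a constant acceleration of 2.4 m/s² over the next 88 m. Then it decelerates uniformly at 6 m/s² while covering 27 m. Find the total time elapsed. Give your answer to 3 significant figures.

Phase 1 (accelerating): v₀ = 5.50 m/s, a = 2.4 m/s².
v² = v₀² + 2aΔx = 5.50² + 2·2.4·88 = 453 → v = 21.3 m/s
t = (v − v₀)/a = (21.3 − 5.50)/2.4 = 6.57 s

Phase 2 (decelerating): v₀ = 21.3 m/s, a = -6 m/s².
v² = v₀² + 2aΔx = 21.3² + 2·-6·27 = 129 → v = 11.3 m/s
t = (v − v₀)/a = (11.3 − 21.3)/-6 = 1.66 s
Total time = 6.57 + 1.66 = 8.23 s

8.23 s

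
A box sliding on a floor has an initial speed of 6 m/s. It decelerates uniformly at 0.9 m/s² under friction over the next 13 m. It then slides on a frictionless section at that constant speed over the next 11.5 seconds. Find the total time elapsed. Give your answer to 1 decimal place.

Phase 1 (decelerating): v₀ = 6.00 m/s, a = -0.9 m/s².
v² = v₀² + 2aΔx = 6.00² + 2·-0.9·13 = 12.6 → v = 3.55 m/s
t = (v − v₀)/a = (3.55 − 6.00)/-0.9 = 2.72 s

Phase 2 (constant speed): v₀ = 3.55 m/s, a = 0 m/s².
v = v₀ + at = 3.55 + (0)(11.5) = 3.55 m/s
Δx = v₀t + ½at² = 3.55·11.5 + 0.5·0·11.5² = 40.8 m
Total time = 2.72 + 11.5 = 14.2 s

14.2 s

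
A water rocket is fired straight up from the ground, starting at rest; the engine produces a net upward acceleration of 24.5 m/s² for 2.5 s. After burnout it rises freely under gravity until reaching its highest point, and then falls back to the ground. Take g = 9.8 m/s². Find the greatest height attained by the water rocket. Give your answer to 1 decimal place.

268.0 m

Phase 1 (powered ascent): v₀ = 0 m/s, a = 24.5 m/s².
v = v₀ + at = 0 + (24.5)(2.5) = 61.2 m/s
Δx = v₀t + ½at² = 0·2.5 + 0.5·24.5·2.5² = 76.6 m

Phase 2 (coasting upward): v₀ = 61.2 m/s, a = -9.8 m/s².
v = v₀ + at → t = (0 − 61.2) / -9.8 = 6.25 s
v² = v₀² + 2aΔx → Δx = (0² − 61.2²)/(2·-9.8) = 191 m
Maximum height = 76.6 + 191 = 268 m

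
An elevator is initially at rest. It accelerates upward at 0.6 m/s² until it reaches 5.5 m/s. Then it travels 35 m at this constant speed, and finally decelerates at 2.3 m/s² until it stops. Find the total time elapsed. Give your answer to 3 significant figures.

Phase 1 (accelerating): v₀ = 0 m/s, a = 0.6 m/s².
v = v₀ + at → t = (5.5 − 0) / 0.6 = 9.17 s
v² = v₀² + 2aΔx → Δx = (5.5² − 0²)/(2·0.6) = 25.2 m

Phase 2 (constant speed): v₀ = 5.50 m/s, a = 0 m/s².
Constant speed: t = d/v = 35/5.50 = 6.36 s

Phase 3 (decelerating): v₀ = 5.50 m/s, a = -2.3 m/s².
v = v₀ + at → t = (0 − 5.50) / -2.3 = 2.39 s
v² = v₀² + 2aΔx → Δx = (0² − 5.50²)/(2·-2.3) = 6.58 m
Total time = 9.17 + 6.36 + 2.39 = 17.9 s

17.9 s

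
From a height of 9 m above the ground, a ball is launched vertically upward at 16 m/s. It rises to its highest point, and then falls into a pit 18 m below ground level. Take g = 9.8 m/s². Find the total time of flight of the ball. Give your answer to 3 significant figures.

Phase 1 (rising): v₀ = 16.0 m/s, a = -9.8 m/s².
v = v₀ + at → t = (0 − 16.0) / -9.8 = 1.63 s
v² = v₀² + 2aΔx → Δx = (0² − 16.0²)/(2·-9.8) = 13.1 m

Phase 2 (falling): v₀ = 0 m/s, a = -9.8 m/s².
Falls 40.1 m from rest: t = √(2·40.1/9.8) = 2.86 s; v = g·t = 28.0 m/s.
Total time = 1.63 + 2.86 = 4.49 s

4.49 s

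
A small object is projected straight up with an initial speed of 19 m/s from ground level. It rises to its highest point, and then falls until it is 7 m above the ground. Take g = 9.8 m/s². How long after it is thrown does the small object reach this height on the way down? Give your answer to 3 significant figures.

Phase 1 (rising): v₀ = 19.0 m/s, a = -9.8 m/s².
v = v₀ + at → t = (0 − 19.0) / -9.8 = 1.94 s
v² = v₀² + 2aΔx → Δx = (0² − 19.0²)/(2·-9.8) = 18.4 m

Phase 2 (falling): v₀ = 0 m/s, a = -9.8 m/s².
Falls 11.4 m from rest: t = √(2·11.4/9.8) = 1.53 s; v = g·t = 15.0 m/s.
Total time = 1.94 + 1.53 = 3.47 s

3.47 s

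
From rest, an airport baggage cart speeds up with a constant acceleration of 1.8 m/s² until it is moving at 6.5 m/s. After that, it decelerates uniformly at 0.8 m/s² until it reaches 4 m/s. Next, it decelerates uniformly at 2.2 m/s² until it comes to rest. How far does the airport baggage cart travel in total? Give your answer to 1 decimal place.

31.8 m

Phase 1 (accelerating): v₀ = 0 m/s, a = 1.8 m/s².
v = v₀ + at → t = (6.5 − 0) / 1.8 = 3.61 s
v² = v₀² + 2aΔx → Δx = (6.5² − 0²)/(2·1.8) = 11.7 m

Phase 2 (decelerating): v₀ = 6.50 m/s, a = -0.8 m/s².
v = v₀ + at → t = (4 − 6.50) / -0.8 = 3.12 s
v² = v₀² + 2aΔx → Δx = (4² − 6.50²)/(2·-0.8) = 16.4 m

Phase 3 (decelerating): v₀ = 4.00 m/s, a = -2.2 m/s².
v = v₀ + at → t = (0 − 4.00) / -2.2 = 1.82 s
v² = v₀² + 2aΔx → Δx = (0² − 4.00²)/(2·-2.2) = 3.64 m
Total distance = 11.7 + 16.4 + 3.64 = 31.8 m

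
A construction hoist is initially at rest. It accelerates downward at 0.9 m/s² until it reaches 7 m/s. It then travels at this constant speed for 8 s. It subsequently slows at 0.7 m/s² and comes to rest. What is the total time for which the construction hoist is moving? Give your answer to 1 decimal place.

25.8 s

Phase 1 (accelerating): v₀ = 0 m/s, a = 0.9 m/s².
v = v₀ + at → t = (7 − 0) / 0.9 = 7.78 s
v² = v₀² + 2aΔx → Δx = (7² − 0²)/(2·0.9) = 27.2 m

Phase 2 (constant speed): v₀ = 7.00 m/s, a = 0 m/s².
v = v₀ + at = 7.00 + (0)(8) = 7.00 m/s
Δx = v₀t + ½at² = 7.00·8 + 0.5·0·8² = 56.0 m

Phase 3 (decelerating): v₀ = 7.00 m/s, a = -0.7 m/s².
v = v₀ + at → t = (0 − 7.00) / -0.7 = 10.0 s
v² = v₀² + 2aΔx → Δx = (0² − 7.00²)/(2·-0.7) = 35.0 m
Total time = 7.78 + 8.00 + 10.0 = 25.8 s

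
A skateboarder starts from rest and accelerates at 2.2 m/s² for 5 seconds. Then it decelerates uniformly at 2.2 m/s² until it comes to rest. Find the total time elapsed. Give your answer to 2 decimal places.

Phase 1 (accelerating): v₀ = 0 m/s, a = 2.2 m/s².
v = v₀ + at = 0 + (2.2)(5) = 11.0 m/s
Δx = v₀t + ½at² = 0·5 + 0.5·2.2·5² = 27.5 m

Phase 2 (decelerating): v₀ = 11.0 m/s, a = -2.2 m/s².
v = v₀ + at → t = (0 − 11.0) / -2.2 = 5.00 s
v² = v₀² + 2aΔx → Δx = (0² − 11.0²)/(2·-2.2) = 27.5 m
Total time = 5.00 + 5.00 = 10.0 s

10.00 s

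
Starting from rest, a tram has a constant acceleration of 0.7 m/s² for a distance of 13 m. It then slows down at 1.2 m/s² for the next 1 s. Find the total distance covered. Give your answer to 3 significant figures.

Phase 1 (accelerating): v₀ = 0 m/s, a = 0.7 m/s².
v² = v₀² + 2aΔx = 0² + 2·0.7·13 = 18.2 → v = 4.27 m/s
t = (v − v₀)/a = (4.27 − 0)/0.7 = 6.09 s

Phase 2 (decelerating): v₀ = 4.27 m/s, a = -1.2 m/s².
v = v₀ + at = 4.27 + (-1.2)(1) = 3.07 m/s
Δx = v₀t + ½at² = 4.27·1 + 0.5·-1.2·1² = 3.67 m
Total distance = 13.0 + 3.67 = 16.7 m

16.7 m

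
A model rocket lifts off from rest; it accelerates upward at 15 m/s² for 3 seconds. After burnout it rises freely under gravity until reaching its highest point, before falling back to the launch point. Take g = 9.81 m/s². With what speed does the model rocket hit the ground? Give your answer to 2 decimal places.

Phase 1 (powered ascent): v₀ = 0 m/s, a = 15 m/s².
v = v₀ + at = 0 + (15)(3) = 45.0 m/s
Δx = v₀t + ½at² = 0·3 + 0.5·15·3² = 67.5 m

Phase 2 (coasting upward): v₀ = 45.0 m/s, a = -9.81 m/s².
v = v₀ + at → t = (0 − 45.0) / -9.81 = 4.59 s
v² = v₀² + 2aΔx → Δx = (0² − 45.0²)/(2·-9.81) = 103 m

Phase 3 (free fall): v₀ = 0 m/s, a = -9.81 m/s².
Falls 171 m from rest: t = √(2·171/9.81) = 5.90 s; v = g·t = 57.9 m/s.
Impact speed = 57.9 m/s

57.87 m/s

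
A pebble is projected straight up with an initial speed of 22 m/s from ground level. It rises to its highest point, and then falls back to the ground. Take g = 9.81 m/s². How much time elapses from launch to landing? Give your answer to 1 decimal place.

4.5 s

Phase 1 (rising): v₀ = 22.0 m/s, a = -9.81 m/s².
v = v₀ + at → t = (0 − 22.0) / -9.81 = 2.24 s
v² = v₀² + 2aΔx → Δx = (0² − 22.0²)/(2·-9.81) = 24.7 m

Phase 2 (falling): v₀ = 0 m/s, a = -9.81 m/s².
Falls 24.7 m from rest: t = √(2·24.7/9.81) = 2.24 s; v = g·t = 22.0 m/s.
Total time = 2.24 + 2.24 = 4.49 s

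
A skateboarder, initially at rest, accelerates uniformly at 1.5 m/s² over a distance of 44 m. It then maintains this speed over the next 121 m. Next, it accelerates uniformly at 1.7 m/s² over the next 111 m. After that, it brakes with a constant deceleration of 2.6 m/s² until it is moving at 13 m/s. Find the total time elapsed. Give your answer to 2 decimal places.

28.39 s

Phase 1 (accelerating): v₀ = 0 m/s, a = 1.5 m/s².
v² = v₀² + 2aΔx = 0² + 2·1.5·44 = 132 → v = 11.5 m/s
t = (v − v₀)/a = (11.5 − 0)/1.5 = 7.66 s

Phase 2 (constant speed): v₀ = 11.5 m/s, a = 0 m/s².
Constant speed: t = d/v = 121/11.5 = 10.5 s

Phase 3 (accelerating): v₀ = 11.5 m/s, a = 1.7 m/s².
v² = v₀² + 2aΔx = 11.5² + 2·1.7·111 = 509 → v = 22.6 m/s
t = (v − v₀)/a = (22.6 − 11.5)/1.7 = 6.52 s

Phase 4 (decelerating): v₀ = 22.6 m/s, a = -2.6 m/s².
v = v₀ + at → t = (13 − 22.6) / -2.6 = 3.68 s
v² = v₀² + 2aΔx → Δx = (13² − 22.6²)/(2·-2.6) = 65.5 m
Total time = 7.66 + 10.5 + 6.52 + 3.68 = 28.4 s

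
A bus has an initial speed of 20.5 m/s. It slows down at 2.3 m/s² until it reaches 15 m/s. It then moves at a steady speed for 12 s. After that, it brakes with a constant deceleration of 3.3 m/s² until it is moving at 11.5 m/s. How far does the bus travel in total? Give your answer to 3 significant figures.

Phase 1 (decelerating): v₀ = 20.5 m/s, a = -2.3 m/s².
v = v₀ + at → t = (15 − 20.5) / -2.3 = 2.39 s
v² = v₀² + 2aΔx → Δx = (15² − 20.5²)/(2·-2.3) = 42.4 m

Phase 2 (constant speed): v₀ = 15.0 m/s, a = 0 m/s².
v = v₀ + at = 15.0 + (0)(12) = 15.0 m/s
Δx = v₀t + ½at² = 15.0·12 + 0.5·0·12² = 180 m

Phase 3 (decelerating): v₀ = 15.0 m/s, a = -3.3 m/s².
v = v₀ + at → t = (11.5 − 15.0) / -3.3 = 1.06 s
v² = v₀² + 2aΔx → Δx = (11.5² − 15.0²)/(2·-3.3) = 14.1 m
Total distance = 42.4 + 180 + 14.1 = 236 m

236 m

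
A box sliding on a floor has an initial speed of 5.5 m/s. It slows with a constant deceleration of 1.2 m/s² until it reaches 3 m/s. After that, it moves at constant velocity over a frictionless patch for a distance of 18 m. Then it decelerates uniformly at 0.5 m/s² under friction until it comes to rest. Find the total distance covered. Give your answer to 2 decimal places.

35.85 m

Phase 1 (decelerating): v₀ = 5.50 m/s, a = -1.2 m/s².
v = v₀ + at → t = (3 − 5.50) / -1.2 = 2.08 s
v² = v₀² + 2aΔx → Δx = (3² − 5.50²)/(2·-1.2) = 8.85 m

Phase 2 (constant speed): v₀ = 3.00 m/s, a = 0 m/s².
Constant speed: t = d/v = 18/3.00 = 6.00 s

Phase 3 (decelerating): v₀ = 3.00 m/s, a = -0.5 m/s².
v = v₀ + at → t = (0 − 3.00) / -0.5 = 6.00 s
v² = v₀² + 2aΔx → Δx = (0² − 3.00²)/(2·-0.5) = 9.00 m
Total distance = 8.85 + 18.0 + 9.00 = 35.9 m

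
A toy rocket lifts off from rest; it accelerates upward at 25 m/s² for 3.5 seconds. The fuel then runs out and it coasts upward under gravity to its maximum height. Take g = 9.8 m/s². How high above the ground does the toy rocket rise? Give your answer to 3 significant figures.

Phase 1 (powered ascent): v₀ = 0 m/s, a = 25 m/s².
v = v₀ + at = 0 + (25)(3.5) = 87.5 m/s
Δx = v₀t + ½at² = 0·3.5 + 0.5·25·3.5² = 153 m

Phase 2 (coasting upward): v₀ = 87.5 m/s, a = -9.8 m/s².
v = v₀ + at → t = (0 − 87.5) / -9.8 = 8.93 s
v² = v₀² + 2aΔx → Δx = (0² − 87.5²)/(2·-9.8) = 391 m
Maximum height = 153 + 391 = 544 m

544 m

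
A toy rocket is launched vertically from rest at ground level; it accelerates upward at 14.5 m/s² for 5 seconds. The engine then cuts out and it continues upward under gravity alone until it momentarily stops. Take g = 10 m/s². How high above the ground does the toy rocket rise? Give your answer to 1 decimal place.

444.1 m

Phase 1 (powered ascent): v₀ = 0 m/s, a = 14.5 m/s².
v = v₀ + at = 0 + (14.5)(5) = 72.5 m/s
Δx = v₀t + ½at² = 0·5 + 0.5·14.5·5² = 181 m

Phase 2 (coasting upward): v₀ = 72.5 m/s, a = -10 m/s².
v = v₀ + at → t = (0 − 72.5) / -10 = 7.25 s
v² = v₀² + 2aΔx → Δx = (0² − 72.5²)/(2·-10) = 263 m
Maximum height = 181 + 263 = 444 m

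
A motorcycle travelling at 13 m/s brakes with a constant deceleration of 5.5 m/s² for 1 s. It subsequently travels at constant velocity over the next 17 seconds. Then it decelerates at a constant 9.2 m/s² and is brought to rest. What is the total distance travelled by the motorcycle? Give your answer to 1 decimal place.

Phase 1 (decelerating): v₀ = 13.0 m/s, a = -5.5 m/s².
v = v₀ + at = 13.0 + (-5.5)(1) = 7.50 m/s
Δx = v₀t + ½at² = 13.0·1 + 0.5·-5.5·1² = 10.2 m

Phase 2 (constant speed): v₀ = 7.50 m/s, a = 0 m/s².
v = v₀ + at = 7.50 + (0)(17) = 7.50 m/s
Δx = v₀t + ½at² = 7.50·17 + 0.5·0·17² = 128 m

Phase 3 (decelerating): v₀ = 7.50 m/s, a = -9.2 m/s².
v = v₀ + at → t = (0 − 7.50) / -9.2 = 0.815 s
v² = v₀² + 2aΔx → Δx = (0² − 7.50²)/(2·-9.2) = 3.06 m
Total distance = 10.2 + 128 + 3.06 = 141 m

140.8 m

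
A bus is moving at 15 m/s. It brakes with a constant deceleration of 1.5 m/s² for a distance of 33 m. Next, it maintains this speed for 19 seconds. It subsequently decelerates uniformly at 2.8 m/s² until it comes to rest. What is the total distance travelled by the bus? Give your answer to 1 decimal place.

268.8 m

Phase 1 (decelerating): v₀ = 15.0 m/s, a = -1.5 m/s².
v² = v₀² + 2aΔx = 15.0² + 2·-1.5·33 = 126 → v = 11.2 m/s
t = (v − v₀)/a = (11.2 − 15.0)/-1.5 = 2.52 s

Phase 2 (constant speed): v₀ = 11.2 m/s, a = 0 m/s².
v = v₀ + at = 11.2 + (0)(19) = 11.2 m/s
Δx = v₀t + ½at² = 11.2·19 + 0.5·0·19² = 213 m

Phase 3 (decelerating): v₀ = 11.2 m/s, a = -2.8 m/s².
v = v₀ + at → t = (0 − 11.2) / -2.8 = 4.01 s
v² = v₀² + 2aΔx → Δx = (0² − 11.2²)/(2·-2.8) = 22.5 m
Total distance = 33.0 + 213 + 22.5 = 269 m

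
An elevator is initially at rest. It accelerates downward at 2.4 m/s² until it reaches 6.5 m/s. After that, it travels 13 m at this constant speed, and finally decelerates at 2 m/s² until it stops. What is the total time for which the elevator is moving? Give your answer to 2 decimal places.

7.96 s

Phase 1 (accelerating): v₀ = 0 m/s, a = 2.4 m/s².
v = v₀ + at → t = (6.5 − 0) / 2.4 = 2.71 s
v² = v₀² + 2aΔx → Δx = (6.5² − 0²)/(2·2.4) = 8.80 m

Phase 2 (constant speed): v₀ = 6.50 m/s, a = 0 m/s².
Constant speed: t = d/v = 13/6.50 = 2.00 s

Phase 3 (decelerating): v₀ = 6.50 m/s, a = -2 m/s².
v = v₀ + at → t = (0 − 6.50) / -2 = 3.25 s
v² = v₀² + 2aΔx → Δx = (0² − 6.50²)/(2·-2) = 10.6 m
Total time = 2.71 + 2.00 + 3.25 = 7.96 s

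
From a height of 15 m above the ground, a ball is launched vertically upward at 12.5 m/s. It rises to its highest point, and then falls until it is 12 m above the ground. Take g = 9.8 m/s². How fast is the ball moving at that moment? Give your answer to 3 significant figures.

Phase 1 (rising): v₀ = 12.5 m/s, a = -9.8 m/s².
v = v₀ + at → t = (0 − 12.5) / -9.8 = 1.28 s
v² = v₀² + 2aΔx → Δx = (0² − 12.5²)/(2·-9.8) = 7.97 m

Phase 2 (falling): v₀ = 0 m/s, a = -9.8 m/s².
Falls 11.0 m from rest: t = √(2·11.0/9.8) = 1.50 s; v = g·t = 14.7 m/s.
Final speed = 14.7 m/s

14.7 m/s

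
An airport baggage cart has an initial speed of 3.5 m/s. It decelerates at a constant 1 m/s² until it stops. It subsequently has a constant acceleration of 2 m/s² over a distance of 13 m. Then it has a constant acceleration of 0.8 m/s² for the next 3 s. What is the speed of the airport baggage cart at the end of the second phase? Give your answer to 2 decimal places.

Phase 1 (decelerating): v₀ = 3.50 m/s, a = -1 m/s².
v = v₀ + at → t = (0 − 3.50) / -1 = 3.50 s
v² = v₀² + 2aΔx → Δx = (0² − 3.50²)/(2·-1) = 6.12 m

Phase 2 (accelerating): v₀ = 0 m/s, a = 2 m/s².
v² = v₀² + 2aΔx = 0² + 2·2·13 = 52.0 → v = 7.21 m/s
t = (v − v₀)/a = (7.21 − 0)/2 = 3.61 s
Speed at end of phase 2 = 7.21 m/s

7.21 m/s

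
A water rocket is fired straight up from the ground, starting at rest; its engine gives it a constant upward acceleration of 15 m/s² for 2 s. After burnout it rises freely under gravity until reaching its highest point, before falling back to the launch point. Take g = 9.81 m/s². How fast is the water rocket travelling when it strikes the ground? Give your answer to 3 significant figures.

Phase 1 (powered ascent): v₀ = 0 m/s, a = 15 m/s².
v = v₀ + at = 0 + (15)(2) = 30.0 m/s
Δx = v₀t + ½at² = 0·2 + 0.5·15·2² = 30.0 m

Phase 2 (coasting upward): v₀ = 30.0 m/s, a = -9.81 m/s².
v = v₀ + at → t = (0 − 30.0) / -9.81 = 3.06 s
v² = v₀² + 2aΔx → Δx = (0² − 30.0²)/(2·-9.81) = 45.9 m

Phase 3 (free fall): v₀ = 0 m/s, a = -9.81 m/s².
Falls 75.9 m from rest: t = √(2·75.9/9.81) = 3.93 s; v = g·t = 38.6 m/s.
Impact speed = 38.6 m/s

38.6 m/s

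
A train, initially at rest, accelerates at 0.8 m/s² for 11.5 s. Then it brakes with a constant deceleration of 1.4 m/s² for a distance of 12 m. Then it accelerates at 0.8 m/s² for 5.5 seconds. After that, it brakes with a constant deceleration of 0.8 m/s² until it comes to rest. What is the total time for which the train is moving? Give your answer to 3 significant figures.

32.9 s

Phase 1 (accelerating): v₀ = 0 m/s, a = 0.8 m/s².
v = v₀ + at = 0 + (0.8)(11.5) = 9.20 m/s
Δx = v₀t + ½at² = 0·11.5 + 0.5·0.8·11.5² = 52.9 m

Phase 2 (decelerating): v₀ = 9.20 m/s, a = -1.4 m/s².
v² = v₀² + 2aΔx = 9.20² + 2·-1.4·12 = 51.0 → v = 7.14 m/s
t = (v − v₀)/a = (7.14 − 9.20)/-1.4 = 1.47 s

Phase 3 (accelerating): v₀ = 7.14 m/s, a = 0.8 m/s².
v = v₀ + at = 7.14 + (0.8)(5.5) = 11.5 m/s
Δx = v₀t + ½at² = 7.14·5.5 + 0.5·0.8·5.5² = 51.4 m

Phase 4 (decelerating): v₀ = 11.5 m/s, a = -0.8 m/s².
v = v₀ + at → t = (0 − 11.5) / -0.8 = 14.4 s
v² = v₀² + 2aΔx → Δx = (0² − 11.5²)/(2·-0.8) = 83.3 m
Total time = 11.5 + 1.47 + 5.50 + 14.4 = 32.9 s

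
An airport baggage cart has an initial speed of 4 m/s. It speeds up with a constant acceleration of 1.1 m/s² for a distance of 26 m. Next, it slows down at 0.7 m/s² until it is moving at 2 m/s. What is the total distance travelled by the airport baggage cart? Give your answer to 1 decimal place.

Phase 1 (accelerating): v₀ = 4.00 m/s, a = 1.1 m/s².
v² = v₀² + 2aΔx = 4.00² + 2·1.1·26 = 73.2 → v = 8.56 m/s
t = (v − v₀)/a = (8.56 − 4.00)/1.1 = 4.14 s

Phase 2 (decelerating): v₀ = 8.56 m/s, a = -0.7 m/s².
v = v₀ + at → t = (2 − 8.56) / -0.7 = 9.37 s
v² = v₀² + 2aΔx → Δx = (2² − 8.56²)/(2·-0.7) = 49.4 m
Total distance = 26.0 + 49.4 = 75.4 m

75.4 m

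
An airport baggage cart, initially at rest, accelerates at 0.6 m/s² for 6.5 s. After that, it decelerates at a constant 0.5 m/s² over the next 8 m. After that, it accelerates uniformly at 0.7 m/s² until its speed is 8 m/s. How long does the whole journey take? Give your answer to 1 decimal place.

Phase 1 (accelerating): v₀ = 0 m/s, a = 0.6 m/s².
v = v₀ + at = 0 + (0.6)(6.5) = 3.90 m/s
Δx = v₀t + ½at² = 0·6.5 + 0.5·0.6·6.5² = 12.7 m

Phase 2 (decelerating): v₀ = 3.90 m/s, a = -0.5 m/s².
v² = v₀² + 2aΔx = 3.90² + 2·-0.5·8 = 7.21 → v = 2.69 m/s
t = (v − v₀)/a = (2.69 − 3.90)/-0.5 = 2.43 s

Phase 3 (accelerating): v₀ = 2.69 m/s, a = 0.7 m/s².
v = v₀ + at → t = (8 − 2.69) / 0.7 = 7.59 s
v² = v₀² + 2aΔx → Δx = (8² − 2.69²)/(2·0.7) = 40.6 m
Total time = 6.50 + 2.43 + 7.59 = 16.5 s

16.5 s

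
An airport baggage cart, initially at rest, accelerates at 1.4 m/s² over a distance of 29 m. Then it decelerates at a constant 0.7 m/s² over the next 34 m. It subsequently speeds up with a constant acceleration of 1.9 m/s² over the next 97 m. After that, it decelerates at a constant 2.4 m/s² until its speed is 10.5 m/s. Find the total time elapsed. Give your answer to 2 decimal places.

22.51 s

Phase 1 (accelerating): v₀ = 0 m/s, a = 1.4 m/s².
v² = v₀² + 2aΔx = 0² + 2·1.4·29 = 81.2 → v = 9.01 m/s
t = (v − v₀)/a = (9.01 − 0)/1.4 = 6.44 s

Phase 2 (decelerating): v₀ = 9.01 m/s, a = -0.7 m/s².
v² = v₀² + 2aΔx = 9.01² + 2·-0.7·34 = 33.6 → v = 5.80 m/s
t = (v − v₀)/a = (5.80 − 9.01)/-0.7 = 4.59 s

Phase 3 (accelerating): v₀ = 5.80 m/s, a = 1.9 m/s².
v² = v₀² + 2aΔx = 5.80² + 2·1.9·97 = 402 → v = 20.1 m/s
t = (v − v₀)/a = (20.1 − 5.80)/1.9 = 7.50 s

Phase 4 (decelerating): v₀ = 20.1 m/s, a = -2.4 m/s².
v = v₀ + at → t = (10.5 − 20.1) / -2.4 = 3.98 s
v² = v₀² + 2aΔx → Δx = (10.5² − 20.1²)/(2·-2.4) = 60.8 m
Total time = 6.44 + 4.59 + 7.50 + 3.98 = 22.5 s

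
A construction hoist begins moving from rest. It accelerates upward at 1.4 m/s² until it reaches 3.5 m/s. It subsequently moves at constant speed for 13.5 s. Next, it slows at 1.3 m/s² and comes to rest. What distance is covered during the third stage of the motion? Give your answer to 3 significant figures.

4.71 m

Phase 1 (accelerating): v₀ = 0 m/s, a = 1.4 m/s².
v = v₀ + at → t = (3.5 − 0) / 1.4 = 2.50 s
v² = v₀² + 2aΔx → Δx = (3.5² − 0²)/(2·1.4) = 4.38 m

Phase 2 (constant speed): v₀ = 3.50 m/s, a = 0 m/s².
v = v₀ + at = 3.50 + (0)(13.5) = 3.50 m/s
Δx = v₀t + ½at² = 3.50·13.5 + 0.5·0·13.5² = 47.2 m

Phase 3 (decelerating): v₀ = 3.50 m/s, a = -1.3 m/s².
v = v₀ + at → t = (0 − 3.50) / -1.3 = 2.69 s
v² = v₀² + 2aΔx → Δx = (0² − 3.50²)/(2·-1.3) = 4.71 m
Distance in phase 3 = 4.71 m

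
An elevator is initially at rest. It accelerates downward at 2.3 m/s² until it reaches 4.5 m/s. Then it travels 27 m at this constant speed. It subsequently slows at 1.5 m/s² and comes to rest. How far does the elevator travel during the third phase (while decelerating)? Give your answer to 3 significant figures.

6.75 m

Phase 1 (accelerating): v₀ = 0 m/s, a = 2.3 m/s².
v = v₀ + at → t = (4.5 − 0) / 2.3 = 1.96 s
v² = v₀² + 2aΔx → Δx = (4.5² − 0²)/(2·2.3) = 4.40 m

Phase 2 (constant speed): v₀ = 4.50 m/s, a = 0 m/s².
Constant speed: t = d/v = 27/4.50 = 6.00 s

Phase 3 (decelerating): v₀ = 4.50 m/s, a = -1.5 m/s².
v = v₀ + at → t = (0 − 4.50) / -1.5 = 3.00 s
v² = v₀² + 2aΔx → Δx = (0² − 4.50²)/(2·-1.5) = 6.75 m
Distance in phase 3 = 6.75 m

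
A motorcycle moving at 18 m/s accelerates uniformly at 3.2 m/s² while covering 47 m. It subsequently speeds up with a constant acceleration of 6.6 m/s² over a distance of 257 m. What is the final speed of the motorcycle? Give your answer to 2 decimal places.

Phase 1 (accelerating): v₀ = 18.0 m/s, a = 3.2 m/s².
v² = v₀² + 2aΔx = 18.0² + 2·3.2·47 = 625 → v = 25.0 m/s
t = (v − v₀)/a = (25.0 − 18.0)/3.2 = 2.19 s

Phase 2 (accelerating): v₀ = 25.0 m/s, a = 6.6 m/s².
v² = v₀² + 2aΔx = 25.0² + 2·6.6·257 = 4020 → v = 63.4 m/s
t = (v − v₀)/a = (63.4 − 25.0)/6.6 = 5.82 s
Final speed = 63.4 m/s

63.38 m/s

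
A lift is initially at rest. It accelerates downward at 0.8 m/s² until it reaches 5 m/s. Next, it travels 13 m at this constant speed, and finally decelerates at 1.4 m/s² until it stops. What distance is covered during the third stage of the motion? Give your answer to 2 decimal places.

8.93 m

Phase 1 (accelerating): v₀ = 0 m/s, a = 0.8 m/s².
v = v₀ + at → t = (5 − 0) / 0.8 = 6.25 s
v² = v₀² + 2aΔx → Δx = (5² − 0²)/(2·0.8) = 15.6 m

Phase 2 (constant speed): v₀ = 5.00 m/s, a = 0 m/s².
Constant speed: t = d/v = 13/5.00 = 2.60 s

Phase 3 (decelerating): v₀ = 5.00 m/s, a = -1.4 m/s².
v = v₀ + at → t = (0 − 5.00) / -1.4 = 3.57 s
v² = v₀² + 2aΔx → Δx = (0² − 5.00²)/(2·-1.4) = 8.93 m
Distance in phase 3 = 8.93 m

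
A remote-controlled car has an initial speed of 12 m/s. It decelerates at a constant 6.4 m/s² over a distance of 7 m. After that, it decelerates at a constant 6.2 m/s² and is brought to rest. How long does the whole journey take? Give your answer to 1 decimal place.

1.9 s

Phase 1 (decelerating): v₀ = 12.0 m/s, a = -6.4 m/s².
v² = v₀² + 2aΔx = 12.0² + 2·-6.4·7 = 54.4 → v = 7.38 m/s
t = (v − v₀)/a = (7.38 − 12.0)/-6.4 = 0.723 s

Phase 2 (decelerating): v₀ = 7.38 m/s, a = -6.2 m/s².
v = v₀ + at → t = (0 − 7.38) / -6.2 = 1.19 s
v² = v₀² + 2aΔx → Δx = (0² − 7.38²)/(2·-6.2) = 4.39 m
Total time = 0.723 + 1.19 = 1.91 s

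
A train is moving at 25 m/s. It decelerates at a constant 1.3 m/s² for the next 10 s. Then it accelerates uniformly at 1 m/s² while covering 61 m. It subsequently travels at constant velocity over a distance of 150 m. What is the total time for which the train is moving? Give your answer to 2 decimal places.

Phase 1 (decelerating): v₀ = 25.0 m/s, a = -1.3 m/s².
v = v₀ + at = 25.0 + (-1.3)(10) = 12.0 m/s
Δx = v₀t + ½at² = 25.0·10 + 0.5·-1.3·10² = 185 m

Phase 2 (accelerating): v₀ = 12.0 m/s, a = 1 m/s².
v² = v₀² + 2aΔx = 12.0² + 2·1·61 = 266 → v = 16.3 m/s
t = (v − v₀)/a = (16.3 − 12.0)/1 = 4.31 s

Phase 3 (constant speed): v₀ = 16.3 m/s, a = 0 m/s².
Constant speed: t = d/v = 150/16.3 = 9.20 s
Total time = 10.0 + 4.31 + 9.20 = 23.5 s

23.51 s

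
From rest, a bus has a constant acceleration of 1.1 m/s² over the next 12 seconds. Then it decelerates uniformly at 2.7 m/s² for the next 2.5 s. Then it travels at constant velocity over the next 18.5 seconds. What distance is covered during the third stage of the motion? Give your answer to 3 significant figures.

119 m

Phase 1 (accelerating): v₀ = 0 m/s, a = 1.1 m/s².
v = v₀ + at = 0 + (1.1)(12) = 13.2 m/s
Δx = v₀t + ½at² = 0·12 + 0.5·1.1·12² = 79.2 m

Phase 2 (decelerating): v₀ = 13.2 m/s, a = -2.7 m/s².
v = v₀ + at = 13.2 + (-2.7)(2.5) = 6.45 m/s
Δx = v₀t + ½at² = 13.2·2.5 + 0.5·-2.7·2.5² = 24.6 m

Phase 3 (constant speed): v₀ = 6.45 m/s, a = 0 m/s².
v = v₀ + at = 6.45 + (0)(18.5) = 6.45 m/s
Δx = v₀t + ½at² = 6.45·18.5 + 0.5·0·18.5² = 119 m
Distance in phase 3 = 119 m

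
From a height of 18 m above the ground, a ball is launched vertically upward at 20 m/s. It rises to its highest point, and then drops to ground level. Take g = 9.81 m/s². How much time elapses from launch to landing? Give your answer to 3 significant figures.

Phase 1 (rising): v₀ = 20.0 m/s, a = -9.81 m/s².
v = v₀ + at → t = (0 − 20.0) / -9.81 = 2.04 s
v² = v₀² + 2aΔx → Δx = (0² − 20.0²)/(2·-9.81) = 20.4 m

Phase 2 (falling): v₀ = 0 m/s, a = -9.81 m/s².
Falls 38.4 m from rest: t = √(2·38.4/9.81) = 2.80 s; v = g·t = 27.4 m/s.
Total time = 2.04 + 2.80 = 4.84 s

4.84 s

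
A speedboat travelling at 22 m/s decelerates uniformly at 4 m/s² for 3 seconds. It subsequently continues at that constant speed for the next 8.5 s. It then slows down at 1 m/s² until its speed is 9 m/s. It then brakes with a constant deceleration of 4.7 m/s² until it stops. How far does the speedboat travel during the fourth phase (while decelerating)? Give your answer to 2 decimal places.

8.62 m

Phase 1 (decelerating): v₀ = 22.0 m/s, a = -4 m/s².
v = v₀ + at = 22.0 + (-4)(3) = 10.0 m/s
Δx = v₀t + ½at² = 22.0·3 + 0.5·-4·3² = 48.0 m

Phase 2 (constant speed): v₀ = 10.0 m/s, a = 0 m/s².
v = v₀ + at = 10.0 + (0)(8.5) = 10.0 m/s
Δx = v₀t + ½at² = 10.0·8.5 + 0.5·0·8.5² = 85.0 m

Phase 3 (decelerating): v₀ = 10.0 m/s, a = -1 m/s².
v = v₀ + at → t = (9 − 10.0) / -1 = 1.00 s
v² = v₀² + 2aΔx → Δx = (9² − 10.0²)/(2·-1) = 9.50 m

Phase 4 (decelerating): v₀ = 9.00 m/s, a = -4.7 m/s².
v = v₀ + at → t = (0 − 9.00) / -4.7 = 1.91 s
v² = v₀² + 2aΔx → Δx = (0² − 9.00²)/(2·-4.7) = 8.62 m
Distance in phase 4 = 8.62 m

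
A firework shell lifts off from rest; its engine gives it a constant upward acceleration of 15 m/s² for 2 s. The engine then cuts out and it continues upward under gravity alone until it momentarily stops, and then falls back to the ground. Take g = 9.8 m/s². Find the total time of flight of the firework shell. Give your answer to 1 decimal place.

Phase 1 (powered ascent): v₀ = 0 m/s, a = 15 m/s².
v = v₀ + at = 0 + (15)(2) = 30.0 m/s
Δx = v₀t + ½at² = 0·2 + 0.5·15·2² = 30.0 m

Phase 2 (coasting upward): v₀ = 30.0 m/s, a = -9.8 m/s².
v = v₀ + at → t = (0 − 30.0) / -9.8 = 3.06 s
v² = v₀² + 2aΔx → Δx = (0² − 30.0²)/(2·-9.8) = 45.9 m

Phase 3 (free fall): v₀ = 0 m/s, a = -9.8 m/s².
Falls 75.9 m from rest: t = √(2·75.9/9.8) = 3.94 s; v = g·t = 38.6 m/s.
Total time = 2.00 + 3.06 + 3.94 = 9.00 s

9.0 s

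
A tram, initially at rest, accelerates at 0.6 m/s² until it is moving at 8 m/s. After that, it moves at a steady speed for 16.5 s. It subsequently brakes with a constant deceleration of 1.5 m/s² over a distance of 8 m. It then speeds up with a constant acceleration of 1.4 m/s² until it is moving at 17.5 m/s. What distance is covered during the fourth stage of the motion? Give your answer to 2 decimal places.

95.09 m

Phase 1 (accelerating): v₀ = 0 m/s, a = 0.6 m/s².
v = v₀ + at → t = (8 − 0) / 0.6 = 13.3 s
v² = v₀² + 2aΔx → Δx = (8² − 0²)/(2·0.6) = 53.3 m

Phase 2 (constant speed): v₀ = 8.00 m/s, a = 0 m/s².
v = v₀ + at = 8.00 + (0)(16.5) = 8.00 m/s
Δx = v₀t + ½at² = 8.00·16.5 + 0.5·0·16.5² = 132 m

Phase 3 (decelerating): v₀ = 8.00 m/s, a = -1.5 m/s².
v² = v₀² + 2aΔx = 8.00² + 2·-1.5·8 = 40.0 → v = 6.32 m/s
t = (v − v₀)/a = (6.32 − 8.00)/-1.5 = 1.12 s

Phase 4 (accelerating): v₀ = 6.32 m/s, a = 1.4 m/s².
v = v₀ + at → t = (17.5 − 6.32) / 1.4 = 7.98 s
v² = v₀² + 2aΔx → Δx = (17.5² − 6.32²)/(2·1.4) = 95.1 m
Distance in phase 4 = 95.1 m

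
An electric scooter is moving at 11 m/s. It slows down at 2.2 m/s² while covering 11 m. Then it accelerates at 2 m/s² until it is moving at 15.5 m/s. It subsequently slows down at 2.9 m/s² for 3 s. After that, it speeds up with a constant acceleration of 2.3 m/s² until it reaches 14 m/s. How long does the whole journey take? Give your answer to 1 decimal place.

Phase 1 (decelerating): v₀ = 11.0 m/s, a = -2.2 m/s².
v² = v₀² + 2aΔx = 11.0² + 2·-2.2·11 = 72.6 → v = 8.52 m/s
t = (v − v₀)/a = (8.52 − 11.0)/-2.2 = 1.13 s

Phase 2 (accelerating): v₀ = 8.52 m/s, a = 2 m/s².
v = v₀ + at → t = (15.5 − 8.52) / 2 = 3.49 s
v² = v₀² + 2aΔx → Δx = (15.5² − 8.52²)/(2·2) = 41.9 m

Phase 3 (decelerating): v₀ = 15.5 m/s, a = -2.9 m/s².
v = v₀ + at = 15.5 + (-2.9)(3) = 6.80 m/s
Δx = v₀t + ½at² = 15.5·3 + 0.5·-2.9·3² = 33.5 m

Phase 4 (accelerating): v₀ = 6.80 m/s, a = 2.3 m/s².
v = v₀ + at → t = (14 − 6.80) / 2.3 = 3.13 s
v² = v₀² + 2aΔx → Δx = (14² − 6.80²)/(2·2.3) = 32.6 m
Total time = 1.13 + 3.49 + 3.00 + 3.13 = 10.7 s

10.7 s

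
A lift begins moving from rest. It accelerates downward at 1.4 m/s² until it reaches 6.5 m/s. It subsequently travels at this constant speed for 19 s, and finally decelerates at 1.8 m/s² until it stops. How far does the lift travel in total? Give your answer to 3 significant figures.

150 m

Phase 1 (accelerating): v₀ = 0 m/s, a = 1.4 m/s².
v = v₀ + at → t = (6.5 − 0) / 1.4 = 4.64 s
v² = v₀² + 2aΔx → Δx = (6.5² − 0²)/(2·1.4) = 15.1 m

Phase 2 (constant speed): v₀ = 6.50 m/s, a = 0 m/s².
v = v₀ + at = 6.50 + (0)(19) = 6.50 m/s
Δx = v₀t + ½at² = 6.50·19 + 0.5·0·19² = 124 m

Phase 3 (decelerating): v₀ = 6.50 m/s, a = -1.8 m/s².
v = v₀ + at → t = (0 − 6.50) / -1.8 = 3.61 s
v² = v₀² + 2aΔx → Δx = (0² − 6.50²)/(2·-1.8) = 11.7 m
Total distance = 15.1 + 124 + 11.7 = 150 m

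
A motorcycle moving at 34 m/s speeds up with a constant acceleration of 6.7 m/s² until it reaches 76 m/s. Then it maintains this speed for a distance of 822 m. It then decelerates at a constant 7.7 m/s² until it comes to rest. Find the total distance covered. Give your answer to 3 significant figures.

Phase 1 (accelerating): v₀ = 34.0 m/s, a = 6.7 m/s².
v = v₀ + at → t = (76 − 34.0) / 6.7 = 6.27 s
v² = v₀² + 2aΔx → Δx = (76² − 34.0²)/(2·6.7) = 345 m

Phase 2 (constant speed): v₀ = 76.0 m/s, a = 0 m/s².
Constant speed: t = d/v = 822/76.0 = 10.8 s

Phase 3 (decelerating): v₀ = 76.0 m/s, a = -7.7 m/s².
v = v₀ + at → t = (0 − 76.0) / -7.7 = 9.87 s
v² = v₀² + 2aΔx → Δx = (0² − 76.0²)/(2·-7.7) = 375 m
Total distance = 345 + 822 + 375 = 1540 m

1540 m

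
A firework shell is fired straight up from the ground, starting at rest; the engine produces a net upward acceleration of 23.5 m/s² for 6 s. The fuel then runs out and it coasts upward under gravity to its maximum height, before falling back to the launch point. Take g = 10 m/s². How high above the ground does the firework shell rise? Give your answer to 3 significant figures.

Phase 1 (powered ascent): v₀ = 0 m/s, a = 23.5 m/s².
v = v₀ + at = 0 + (23.5)(6) = 141 m/s
Δx = v₀t + ½at² = 0·6 + 0.5·23.5·6² = 423 m

Phase 2 (coasting upward): v₀ = 141 m/s, a = -10 m/s².
v = v₀ + at → t = (0 − 141) / -10 = 14.1 s
v² = v₀² + 2aΔx → Δx = (0² − 141²)/(2·-10) = 994 m
Maximum height = 423 + 994 = 1420 m

1420 m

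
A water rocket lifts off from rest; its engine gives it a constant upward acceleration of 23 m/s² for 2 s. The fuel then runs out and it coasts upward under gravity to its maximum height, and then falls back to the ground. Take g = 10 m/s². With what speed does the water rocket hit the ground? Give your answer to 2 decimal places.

55.10 m/s

Phase 1 (powered ascent): v₀ = 0 m/s, a = 23 m/s².
v = v₀ + at = 0 + (23)(2) = 46.0 m/s
Δx = v₀t + ½at² = 0·2 + 0.5·23·2² = 46.0 m

Phase 2 (coasting upward): v₀ = 46.0 m/s, a = -10 m/s².
v = v₀ + at → t = (0 − 46.0) / -10 = 4.60 s
v² = v₀² + 2aΔx → Δx = (0² − 46.0²)/(2·-10) = 106 m

Phase 3 (free fall): v₀ = 0 m/s, a = -10 m/s².
Falls 152 m from rest: t = √(2·152/10) = 5.51 s; v = g·t = 55.1 m/s.
Impact speed = 55.1 m/s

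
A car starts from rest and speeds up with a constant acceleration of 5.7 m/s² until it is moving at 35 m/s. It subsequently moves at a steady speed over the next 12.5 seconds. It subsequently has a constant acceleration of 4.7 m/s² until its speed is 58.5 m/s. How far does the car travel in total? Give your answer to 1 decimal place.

Phase 1 (accelerating): v₀ = 0 m/s, a = 5.7 m/s².
v = v₀ + at → t = (35 − 0) / 5.7 = 6.14 s
v² = v₀² + 2aΔx → Δx = (35² − 0²)/(2·5.7) = 107 m

Phase 2 (constant speed): v₀ = 35.0 m/s, a = 0 m/s².
v = v₀ + at = 35.0 + (0)(12.5) = 35.0 m/s
Δx = v₀t + ½at² = 35.0·12.5 + 0.5·0·12.5² = 438 m

Phase 3 (accelerating): v₀ = 35.0 m/s, a = 4.7 m/s².
v = v₀ + at → t = (58.5 − 35.0) / 4.7 = 5.00 s
v² = v₀² + 2aΔx → Δx = (58.5² − 35.0²)/(2·4.7) = 234 m
Total distance = 107 + 438 + 234 = 779 m

778.7 m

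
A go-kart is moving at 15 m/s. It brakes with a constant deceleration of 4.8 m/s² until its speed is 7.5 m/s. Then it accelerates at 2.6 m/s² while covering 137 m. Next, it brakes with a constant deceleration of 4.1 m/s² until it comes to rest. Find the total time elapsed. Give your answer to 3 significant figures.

Phase 1 (decelerating): v₀ = 15.0 m/s, a = -4.8 m/s².
v = v₀ + at → t = (7.5 − 15.0) / -4.8 = 1.56 s
v² = v₀² + 2aΔx → Δx = (7.5² − 15.0²)/(2·-4.8) = 17.6 m

Phase 2 (accelerating): v₀ = 7.50 m/s, a = 2.6 m/s².
v² = v₀² + 2aΔx = 7.50² + 2·2.6·137 = 769 → v = 27.7 m/s
t = (v − v₀)/a = (27.7 − 7.50)/2.6 = 7.78 s

Phase 3 (decelerating): v₀ = 27.7 m/s, a = -4.1 m/s².
v = v₀ + at → t = (0 − 27.7) / -4.1 = 6.76 s
v² = v₀² + 2aΔx → Δx = (0² − 27.7²)/(2·-4.1) = 93.7 m
Total time = 1.56 + 7.78 + 6.76 = 16.1 s

16.1 s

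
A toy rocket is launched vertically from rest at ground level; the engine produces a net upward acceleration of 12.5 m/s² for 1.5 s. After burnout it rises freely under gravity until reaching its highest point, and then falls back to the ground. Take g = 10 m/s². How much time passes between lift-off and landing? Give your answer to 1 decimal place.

5.9 s

Phase 1 (powered ascent): v₀ = 0 m/s, a = 12.5 m/s².
v = v₀ + at = 0 + (12.5)(1.5) = 18.8 m/s
Δx = v₀t + ½at² = 0·1.5 + 0.5·12.5·1.5² = 14.1 m

Phase 2 (coasting upward): v₀ = 18.8 m/s, a = -10 m/s².
v = v₀ + at → t = (0 − 18.8) / -10 = 1.88 s
v² = v₀² + 2aΔx → Δx = (0² − 18.8²)/(2·-10) = 17.6 m

Phase 3 (free fall): v₀ = 0 m/s, a = -10 m/s².
Falls 31.6 m from rest: t = √(2·31.6/10) = 2.52 s; v = g·t = 25.2 m/s.
Total time = 1.50 + 1.88 + 2.52 = 5.89 s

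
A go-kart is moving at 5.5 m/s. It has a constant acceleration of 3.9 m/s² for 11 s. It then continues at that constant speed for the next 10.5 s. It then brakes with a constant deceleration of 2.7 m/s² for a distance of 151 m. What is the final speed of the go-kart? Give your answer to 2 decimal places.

Phase 1 (accelerating): v₀ = 5.50 m/s, a = 3.9 m/s².
v = v₀ + at = 5.50 + (3.9)(11) = 48.4 m/s
Δx = v₀t + ½at² = 5.50·11 + 0.5·3.9·11² = 296 m

Phase 2 (constant speed): v₀ = 48.4 m/s, a = 0 m/s².
v = v₀ + at = 48.4 + (0)(10.5) = 48.4 m/s
Δx = v₀t + ½at² = 48.4·10.5 + 0.5·0·10.5² = 508 m

Phase 3 (decelerating): v₀ = 48.4 m/s, a = -2.7 m/s².
v² = v₀² + 2aΔx = 48.4² + 2·-2.7·151 = 1530 → v = 39.1 m/s
t = (v − v₀)/a = (39.1 − 48.4)/-2.7 = 3.45 s
Final speed = 39.1 m/s

39.08 m/s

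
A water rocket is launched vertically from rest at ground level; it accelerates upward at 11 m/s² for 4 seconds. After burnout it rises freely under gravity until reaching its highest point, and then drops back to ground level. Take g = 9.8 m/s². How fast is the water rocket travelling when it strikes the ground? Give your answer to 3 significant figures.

60.5 m/s

Phase 1 (powered ascent): v₀ = 0 m/s, a = 11 m/s².
v = v₀ + at = 0 + (11)(4) = 44.0 m/s
Δx = v₀t + ½at² = 0·4 + 0.5·11·4² = 88.0 m

Phase 2 (coasting upward): v₀ = 44.0 m/s, a = -9.8 m/s².
v = v₀ + at → t = (0 − 44.0) / -9.8 = 4.49 s
v² = v₀² + 2aΔx → Δx = (0² − 44.0²)/(2·-9.8) = 98.8 m

Phase 3 (free fall): v₀ = 0 m/s, a = -9.8 m/s².
Falls 187 m from rest: t = √(2·187/9.8) = 6.17 s; v = g·t = 60.5 m/s.
Impact speed = 60.5 m/s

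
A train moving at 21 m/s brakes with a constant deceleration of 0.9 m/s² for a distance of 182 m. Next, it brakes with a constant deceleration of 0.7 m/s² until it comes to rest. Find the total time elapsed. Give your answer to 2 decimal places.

Phase 1 (decelerating): v₀ = 21.0 m/s, a = -0.9 m/s².
v² = v₀² + 2aΔx = 21.0² + 2·-0.9·182 = 113 → v = 10.6 m/s
t = (v − v₀)/a = (10.6 − 21.0)/-0.9 = 11.5 s

Phase 2 (decelerating): v₀ = 10.6 m/s, a = -0.7 m/s².
v = v₀ + at → t = (0 − 10.6) / -0.7 = 15.2 s
v² = v₀² + 2aΔx → Δx = (0² − 10.6²)/(2·-0.7) = 81.0 m
Total time = 11.5 + 15.2 = 26.7 s

26.71 s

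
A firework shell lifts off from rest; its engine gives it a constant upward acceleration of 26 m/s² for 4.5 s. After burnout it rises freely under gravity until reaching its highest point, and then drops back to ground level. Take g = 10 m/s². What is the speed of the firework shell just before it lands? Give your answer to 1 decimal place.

137.7 m/s

Phase 1 (powered ascent): v₀ = 0 m/s, a = 26 m/s².
v = v₀ + at = 0 + (26)(4.5) = 117 m/s
Δx = v₀t + ½at² = 0·4.5 + 0.5·26·4.5² = 263 m

Phase 2 (coasting upward): v₀ = 117 m/s, a = -10 m/s².
v = v₀ + at → t = (0 − 117) / -10 = 11.7 s
v² = v₀² + 2aΔx → Δx = (0² − 117²)/(2·-10) = 684 m

Phase 3 (free fall): v₀ = 0 m/s, a = -10 m/s².
Falls 948 m from rest: t = √(2·948/10) = 13.8 s; v = g·t = 138 m/s.
Impact speed = 138 m/s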